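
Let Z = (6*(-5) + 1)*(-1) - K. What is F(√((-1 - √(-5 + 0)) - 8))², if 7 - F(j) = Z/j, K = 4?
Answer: (7 - 25/√(-9 - I*√5))² ≈ -30.367 - 97.831*I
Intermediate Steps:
Z = 25 (Z = (6*(-5) + 1)*(-1) - 1*4 = (-30 + 1)*(-1) - 4 = -29*(-1) - 4 = 29 - 4 = 25)
F(j) = 7 - 25/j
F(√((-1 - √(-5 + 0)) - 8))² = (7 - 25/√((-1 - √(-5 + 0)) - 8))² = (7 - 25/√((-1 - √(-5)) - 8))² = (7 - 25/√((-1 - I*√5) - 8))² = (7 - 25/√(-9 - I*√5))²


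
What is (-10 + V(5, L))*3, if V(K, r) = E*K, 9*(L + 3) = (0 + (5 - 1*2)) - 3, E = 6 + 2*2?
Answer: 120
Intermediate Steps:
E = 10 (E = 6 + 4 = 10)
L = -3 (L = -3 + ((0 + (5 - 1*2)) - 3)/9 = -3 + ((0 + (5 - 2)) - 3)/9 = -3 + ((0 + 3) - 3)/9 = -3 + (3 - 3)/9 = -3 + (⅑)*0 = -3 + 0 = -3)
V(K, r) = 10*K
(-10 + V(5, L))*3 = (-10 + 10*5)*3 = (-10 + 50)*3 = 40*3 = 120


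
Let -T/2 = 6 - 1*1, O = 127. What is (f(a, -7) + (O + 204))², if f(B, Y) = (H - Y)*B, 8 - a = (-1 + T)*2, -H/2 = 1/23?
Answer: 153338689/529 ≈ 2.8987e+5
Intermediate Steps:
H = -2/23 ≈ -0.086957
T = -10 (T = -2*(6 - 1*1) = -2*(6 - 1) = -2*5 = -10)
a = 30 (a = 8 - (-1 - 10)*2 = 8 - (-11)*2 = 8 - 1*(-22) = 8 + 22 = 30)
f(B, Y) = B*(-2/23 - Y) (f(B, Y) = (-2/23 - Y)*B = B*(-2/23 - Y))
(f(a, -7) + (O + 204))² = (-1/23*30*(2 + 23*(-7)) + (127 + 204))² = (-1/23*30*(2 - 161) + 331)² = (-1/23*30*(-159) + 331)² = (4770/23 + 331)² = (12383/23)² = 153338689/529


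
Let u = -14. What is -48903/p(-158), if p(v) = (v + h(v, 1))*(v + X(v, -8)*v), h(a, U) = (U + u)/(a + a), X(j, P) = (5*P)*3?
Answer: 97806/5939885 ≈ 0.016466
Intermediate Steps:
X(j, P) = 15*P
h(a, U) = (-14 + U)/(2*a) (h(a, U) = (U - 14)/(a + a) = (-14 + U)/((2*a)) = (-14 + U)*(1/(2*a)) = (-14 + U)/(2*a))
p(v) = -119*v*(v - 13/(2*v)) (p(v) = (v + (-14 + 1)/(2*v))*(v + (15*(-8))*v) = (v + (½)*(-13)/v)*(v - 120*v) = (v - 13/(2*v))*(-119*v) = -119*v*(v - 13/(2*v)))
-48903/p(-158) = -48903/(1547/2 - 119*(-158)²) = -48903/(1547/2 - 119*24964) = -48903/(1547/2 - 2970716) = -48903/(-5939885/2) = -48903*(-2/5939885) = 97806/5939885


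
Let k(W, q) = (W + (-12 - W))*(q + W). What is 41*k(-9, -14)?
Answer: 11316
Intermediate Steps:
k(W, q) = -12*W - 12*q (k(W, q) = -12*(W + q) = -12*W - 12*q)
41*k(-9, -14) = 41*(-12*(-9) - 12*(-14)) = 41*(108 + 168) = 41*276 = 11316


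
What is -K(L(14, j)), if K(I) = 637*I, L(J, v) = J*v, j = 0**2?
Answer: 0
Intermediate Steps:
j = 0
-K(L(14, j)) = -637*14*0 = -637*0 = -1*0 = 0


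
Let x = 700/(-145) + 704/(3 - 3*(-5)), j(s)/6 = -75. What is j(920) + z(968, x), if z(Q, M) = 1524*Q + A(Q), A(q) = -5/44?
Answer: 64890403/44 ≈ 1.4748e+6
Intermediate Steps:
A(q) = -5/44 (A(q) = -5*1/44 = -5/44)
j(s) = -450 (j(s) = 6*(-75) = -450)
x = 8948/261 (x = 700*(-1/145) + 704/(3 + 15) = -140/29 + 704/18 = -140/29 + 704*(1/18) = -140/29 + 352/9 = 8948/261 ≈ 34.284)
z(Q, M) = -5/44 + 1524*Q (z(Q, M) = 1524*Q - 5/44 = -5/44 + 1524*Q)
j(920) + z(968, x) = -450 + (-5/44 + 1524*968) = -450 + (-5/44 + 1475232) = -450 + 64910203/44 = 64890403/44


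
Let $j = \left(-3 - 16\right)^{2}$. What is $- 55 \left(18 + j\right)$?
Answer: $-20845$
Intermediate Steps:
$j = 361$ ($j = \left(-3 - 16\right)^{2} = \left(-19\right)^{2} = 361$)
$- 55 \left(18 + j\right) = - 55 \left(18 + 361\right) = \left(-55\right) 379 = -20845$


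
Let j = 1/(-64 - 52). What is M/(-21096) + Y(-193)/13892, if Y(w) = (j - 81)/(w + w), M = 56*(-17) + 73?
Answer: 77781715/1866084576 ≈ 0.041682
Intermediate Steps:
j = -1/116 (j = 1/(-116) = -1/116 ≈ -0.0086207)
M = -879 (M = -952 + 73 = -879)
Y(w) = -9397/(232*w) (Y(w) = (-1/116 - 81)/(w + w) = -9397*1/(2*w)/116 = -9397/(232*w))
M/(-21096) + Y(-193)/13892 = -879/(-21096) - 9397/232/(-193)/13892 = -879*(-1/21096) - 9397/232*(-1/193)*(1/13892) = 1/24 + (9397/44776)*(1/13892) = 1/24 + 9397/622028192 = 77781715/1866084576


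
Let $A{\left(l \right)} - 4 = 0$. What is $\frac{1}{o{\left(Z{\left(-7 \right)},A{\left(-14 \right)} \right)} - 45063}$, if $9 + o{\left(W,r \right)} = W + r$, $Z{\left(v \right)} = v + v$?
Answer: $- \frac{1}{45082} \approx -2.2182 \cdot 10^{-5}$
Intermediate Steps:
$A{\left(l \right)} = 4$ ($A{\left(l \right)} = 4 + 0 = 4$)
$Z{\left(v \right)} = 2 v$
$o{\left(W,r \right)} = -9 + W + r$ ($o{\left(W,r \right)} = -9 + \left(W + r\right) = -9 + W + r$)
$\frac{1}{o{\left(Z{\left(-7 \right)},A{\left(-14 \right)} \right)} - 45063} = \frac{1}{\left(-9 + 2 \left(-7\right) + 4\right) - 45063} = \frac{1}{\left(-9 - 14 + 4\right) - 45063} = \frac{1}{-19 - 45063} = \frac{1}{-45082} = - \frac{1}{45082}$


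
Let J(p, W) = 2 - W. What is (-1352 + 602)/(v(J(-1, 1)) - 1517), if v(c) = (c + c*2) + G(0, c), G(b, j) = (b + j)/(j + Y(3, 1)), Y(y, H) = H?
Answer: 500/1009 ≈ 0.49554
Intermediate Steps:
G(b, j) = (b + j)/(1 + j) (G(b, j) = (b + j)/(j + 1) = (b + j)/(1 + j))
v(c) = 3*c + c/(1 + c) (v(c) = (c + c*2) + (0 + c)/(1 + c) = (c + 2*c) + c/(1 + c) = 3*c + c/(1 + c))
(-1352 + 602)/(v(J(-1, 1)) - 1517) = (-1352 + 602)/((2 - 1*1)*(4 + 3*(2 - 1*1))/(1 + (2 - 1*1)) - 1517) = -750/((2 - 1)*(4 + 3*(2 - 1))/(1 + (2 - 1)) - 1517) = -750/(1*(4 + 3*1)/(1 + 1) - 1517) = -750/(1*(4 + 3)/2 - 1517) = -750/(1*(½)*7 - 1517) = -750/(7/2 - 1517) = -750/(-3027/2) = -750*(-2/3027) = 500/1009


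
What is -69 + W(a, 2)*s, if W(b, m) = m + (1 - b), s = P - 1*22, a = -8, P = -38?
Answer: -729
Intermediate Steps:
s = -60 (s = -38 - 1*22 = -38 - 22 = -60)
W(b, m) = 1 + m - b
-69 + W(a, 2)*s = -69 + (1 + 2 - 1*(-8))*(-60) = -69 + (1 + 2 + 8)*(-60) = -69 + 11*(-60) = -69 - 660 = -729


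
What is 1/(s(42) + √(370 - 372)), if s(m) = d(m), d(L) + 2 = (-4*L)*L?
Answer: -3529/24907683 - I*√2/49815366 ≈ -0.00014168 - 2.8389e-8*I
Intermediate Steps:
d(L) = -2 - 4*L² (d(L) = -2 + (-4*L)*L = -2 - 4*L²)
s(m) = -2 - 4*m²
1/(s(42) + √(370 - 372)) = 1/((-2 - 4*42²) + √(370 - 372)) = 1/((-2 - 4*1764) + √(-2)) = 1/((-2 - 7056) + I*√2) = 1/(-7058 + I*√2)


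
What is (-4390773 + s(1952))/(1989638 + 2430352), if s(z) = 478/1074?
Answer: -1178922431/1186767315 ≈ -0.99339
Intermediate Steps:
s(z) = 239/537 (s(z) = 478*(1/1074) = 239/537)
(-4390773 + s(1952))/(1989638 + 2430352) = (-4390773 + 239/537)/(1989638 + 2430352) = -2357844862/537/4419990 = -2357844862/537*1/4419990 = -1178922431/1186767315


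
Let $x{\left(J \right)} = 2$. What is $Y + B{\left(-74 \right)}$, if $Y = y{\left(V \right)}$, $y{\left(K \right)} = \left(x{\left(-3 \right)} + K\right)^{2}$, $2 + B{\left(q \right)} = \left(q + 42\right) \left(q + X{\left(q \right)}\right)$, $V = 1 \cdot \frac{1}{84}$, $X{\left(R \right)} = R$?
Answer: $\frac{33431665}{7056} \approx 4738.0$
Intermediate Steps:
$V = \frac{1}{84}$ ($V = 1 \cdot \frac{1}{84} = \frac{1}{84} \approx 0.011905$)
$B{\left(q \right)} = -2 + 2 q \left(42 + q\right)$ ($B{\left(q \right)} = -2 + \left(q + 42\right) \left(q + q\right) = -2 + \left(42 + q\right) 2 q = -2 + 2 q \left(42 + q\right)$)
$y{\left(K \right)} = \left(2 + K\right)^{2}$
$Y = \frac{28561}{7056}$ ($Y = \left(2 + \frac{1}{84}\right)^{2} = \left(\frac{169}{84}\right)^{2} = \frac{28561}{7056} \approx 4.0478$)
$Y + B{\left(-74 \right)} = \frac{28561}{7056} + \left(-2 + 2 \left(-74\right)^{2} + 84 \left(-74\right)\right) = \frac{28561}{7056} - -4734 = \frac{28561}{7056} + 4734 = \frac{33431665}{7056}$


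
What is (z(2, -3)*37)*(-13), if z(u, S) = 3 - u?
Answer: -481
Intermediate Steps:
(z(2, -3)*37)*(-13) = ((3 - 1*2)*37)*(-13) = ((3 - 2)*37)*(-13) = (1*37)*(-13) = 37*(-13) = -481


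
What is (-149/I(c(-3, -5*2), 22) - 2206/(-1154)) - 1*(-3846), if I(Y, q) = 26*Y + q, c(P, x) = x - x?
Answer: 48759417/12694 ≈ 3841.1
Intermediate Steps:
c(P, x) = 0
I(Y, q) = q + 26*Y
(-149/I(c(-3, -5*2), 22) - 2206/(-1154)) - 1*(-3846) = (-149/(22 + 26*0) - 2206/(-1154)) - 1*(-3846) = (-149/(22 + 0) - 2206*(-1/1154)) + 3846 = (-149/22 + 1103/577) + 3846 = -61707/12694 + 3846 = 48759417/12694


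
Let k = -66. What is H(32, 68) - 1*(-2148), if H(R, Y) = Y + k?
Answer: 2150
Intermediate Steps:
H(R, Y) = -66 + Y (H(R, Y) = Y - 66 = -66 + Y)
H(32, 68) - 1*(-2148) = (-66 + 68) - 1*(-2148) = 2 + 2148 = 2150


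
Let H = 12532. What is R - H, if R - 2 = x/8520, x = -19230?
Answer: -3559161/284 ≈ -12532.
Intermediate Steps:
R = -73/284 (R = 2 - 19230/8520 = 2 - 19230*1/8520 = 2 - 641/284 = -73/284 ≈ -0.25704)
R - H = -73/284 - 1*12532 = -73/284 - 12532 = -3559161/284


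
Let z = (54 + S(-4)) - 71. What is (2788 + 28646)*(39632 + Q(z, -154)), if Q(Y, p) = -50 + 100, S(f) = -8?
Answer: 1247363988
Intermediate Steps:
z = -25 (z = (54 - 8) - 71 = 46 - 71 = -25)
Q(Y, p) = 50
(2788 + 28646)*(39632 + Q(z, -154)) = (2788 + 28646)*(39632 + 50) = 31434*39682 = 1247363988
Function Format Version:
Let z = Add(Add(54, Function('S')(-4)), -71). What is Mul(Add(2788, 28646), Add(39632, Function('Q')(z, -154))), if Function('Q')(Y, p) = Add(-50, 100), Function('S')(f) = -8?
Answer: 1247363988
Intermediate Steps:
z = -25 (z = Add(Add(54, -8), -71) = Add(46, -71) = -25)
Function('Q')(Y, p) = 50
Mul(Add(2788, 28646), Add(39632, Function('Q')(z, -154))) = Mul(Add(2788, 28646), Add(39632, 50)) = Mul(31434, 39682) = 1247363988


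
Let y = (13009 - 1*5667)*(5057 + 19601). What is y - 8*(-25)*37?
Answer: 181046436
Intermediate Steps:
y = 181039036 (y = (13009 - 5667)*24658 = 7342*24658 = 181039036)
y - 8*(-25)*37 = 181039036 - 8*(-25)*37 = 181039036 - (-200)*37 = 181039036 - 1*(-7400) = 181039036 + 7400 = 181046436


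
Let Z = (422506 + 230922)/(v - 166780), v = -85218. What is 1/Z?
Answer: -125999/326714 ≈ -0.38566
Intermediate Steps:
Z = -326714/125999 (Z = (422506 + 230922)/(-85218 - 166780) = 653428/(-251998) = 653428*(-1/251998) = -326714/125999 ≈ -2.5930)
1/Z = 1/(-326714/125999) = -125999/326714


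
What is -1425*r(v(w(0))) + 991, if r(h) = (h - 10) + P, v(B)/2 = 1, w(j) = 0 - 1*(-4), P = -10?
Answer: 26641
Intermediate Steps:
w(j) = 4 (w(j) = 0 + 4 = 4)
v(B) = 2 (v(B) = 2*1 = 2)
r(h) = -20 + h (r(h) = (h - 10) - 10 = (-10 + h) - 10 = -20 + h)
-1425*r(v(w(0))) + 991 = -1425*(-20 + 2) + 991 = -1425*(-18) + 991 = 25650 + 991 = 26641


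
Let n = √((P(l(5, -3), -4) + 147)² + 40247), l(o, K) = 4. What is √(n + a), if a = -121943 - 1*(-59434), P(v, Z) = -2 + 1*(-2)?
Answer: √(-62509 + 6*√1686) ≈ 249.52*I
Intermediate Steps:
P(v, Z) = -4 (P(v, Z) = -2 - 2 = -4)
a = -62509 (a = -121943 + 59434 = -62509)
n = 6*√1686 (n = √((-4 + 147)² + 40247) = √(143² + 40247) = √(20449 + 40247) = √60696 = 6*√1686 ≈ 246.37)
√(n + a) = √(6*√1686 - 62509) = √(-62509 + 6*√1686)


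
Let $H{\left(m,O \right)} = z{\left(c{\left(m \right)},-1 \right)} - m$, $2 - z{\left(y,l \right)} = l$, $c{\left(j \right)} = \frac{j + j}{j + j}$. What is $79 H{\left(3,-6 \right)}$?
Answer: $0$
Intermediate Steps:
$c{\left(j \right)} = 1$ ($c{\left(j \right)} = \frac{2 j}{2 j} = 2 j \frac{1}{2 j} = 1$)
$z{\left(y,l \right)} = 2 - l$
$H{\left(m,O \right)} = 3 - m$ ($H{\left(m,O \right)} = \left(2 - -1\right) - m = \left(2 + 1\right) - m = 3 - m$)
$79 H{\left(3,-6 \right)} = 79 \left(3 - 3\right) = 79 \cdot 0 = 0$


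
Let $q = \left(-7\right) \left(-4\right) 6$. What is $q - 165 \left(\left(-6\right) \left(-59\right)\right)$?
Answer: $-58242$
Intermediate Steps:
$q = 168$ ($q = 28 \cdot 6 = 168$)
$q - 165 \left(\left(-6\right) \left(-59\right)\right) = 168 - 165 \left(\left(-6\right) \left(-59\right)\right) = 168 - 58410 = -58242$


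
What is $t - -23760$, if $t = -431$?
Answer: $23329$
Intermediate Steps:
$t - -23760 = -431 - -23760 = -431 + 23760 = 23329$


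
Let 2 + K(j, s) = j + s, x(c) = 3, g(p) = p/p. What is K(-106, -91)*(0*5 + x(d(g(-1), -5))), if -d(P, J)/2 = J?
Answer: -597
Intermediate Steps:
g(p) = 1
d(P, J) = -2*J
K(j, s) = -2 + j + s (K(j, s) = -2 + (j + s) = -2 + j + s)
K(-106, -91)*(0*5 + x(d(g(-1), -5))) = (-2 - 106 - 91)*(0*5 + 3) = -199*(0 + 3) = -199*3 = -597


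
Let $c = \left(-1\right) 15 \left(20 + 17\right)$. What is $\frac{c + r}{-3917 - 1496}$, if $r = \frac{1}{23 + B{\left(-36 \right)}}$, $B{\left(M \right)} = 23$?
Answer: $\frac{25529}{248998} \approx 0.10253$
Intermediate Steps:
$r = \frac{1}{46}$ ($r = \frac{1}{23 + 23} = \frac{1}{46} \approx 0.021739$)
$c = -555$ ($c = \left(-15\right) 37 = -555$)
$\frac{c + r}{-3917 - 1496} = \frac{-555 + \frac{1}{46}}{-3917 - 1496} = - \frac{25529}{46 \left(-5413\right)} = \left(- \frac{25529}{46}\right) \left(- \frac{1}{5413}\right) = \frac{25529}{248998}$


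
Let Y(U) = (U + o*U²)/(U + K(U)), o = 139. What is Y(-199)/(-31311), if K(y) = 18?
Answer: 1834780/1889097 ≈ 0.97125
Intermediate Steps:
Y(U) = (U + 139*U²)/(18 + U) (Y(U) = (U + 139*U²)/(U + 18) = (U + 139*U²)/(18 + U))
Y(-199)/(-31311) = -199*(1 + 139*(-199))/(18 - 199)/(-31311) = -199*(1 - 27661)/(-181)*(-1/31311) = -199*(-1/181)*(-27660)*(-1/31311) = -5504340/181*(-1/31311) = 1834780/1889097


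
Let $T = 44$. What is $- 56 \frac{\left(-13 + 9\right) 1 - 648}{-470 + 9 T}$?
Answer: $- \frac{18256}{37} \approx -493.41$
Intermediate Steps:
$- 56 \frac{\left(-13 + 9\right) 1 - 648}{-470 + 9 T} = - 56 \frac{\left(-13 + 9\right) 1 - 648}{-470 + 9 \cdot 44} = - 56 \frac{\left(-4\right) 1 - 648}{-470 + 396} = - 56 \frac{-4 - 648}{-74} = - 56 \left(\left(-652\right) \left(- \frac{1}{74}\right)\right) = \left(-56\right) \frac{326}{37} = - \frac{18256}{37}$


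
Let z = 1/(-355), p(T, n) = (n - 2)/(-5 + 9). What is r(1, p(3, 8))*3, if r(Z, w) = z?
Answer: -3/355 ≈ -0.0084507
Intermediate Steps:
p(T, n) = -½ + n/4 (p(T, n) = (-2 + n)/4 = (-2 + n)*(¼) = -½ + n/4)
z = -1/355 ≈ -0.0028169
r(Z, w) = -1/355
r(1, p(3, 8))*3 = -1/355*3 = -3/355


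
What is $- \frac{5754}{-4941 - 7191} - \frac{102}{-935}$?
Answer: $\frac{64877}{111210} \approx 0.58337$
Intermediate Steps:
$- \frac{5754}{-4941 - 7191} - \frac{102}{-935} = - \frac{5754}{-4941 - 7191} - - \frac{6}{55} = - \frac{5754}{-12132} + \frac{6}{55} = \left(-5754\right) \left(- \frac{1}{12132}\right) + \frac{6}{55} = \frac{959}{2022} + \frac{6}{55} = \frac{64877}{111210}$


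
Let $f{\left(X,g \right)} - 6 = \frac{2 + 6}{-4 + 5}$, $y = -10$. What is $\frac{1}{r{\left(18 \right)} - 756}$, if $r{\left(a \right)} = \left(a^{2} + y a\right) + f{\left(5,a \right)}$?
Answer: $- \frac{1}{598} \approx -0.0016722$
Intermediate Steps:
$f{\left(X,g \right)} = 14$ ($f{\left(X,g \right)} = 6 + \frac{2 + 6}{-4 + 5} = 6 + \frac{8}{1} = 6 + 8 \cdot 1 = 6 + 8 = 14$)
$r{\left(a \right)} = 14 + a^{2} - 10 a$ ($r{\left(a \right)} = \left(a^{2} - 10 a\right) + 14 = 14 + a^{2} - 10 a$)
$\frac{1}{r{\left(18 \right)} - 756} = \frac{1}{\left(14 + 18^{2} - 180\right) - 756} = \frac{1}{\left(14 + 324 - 180\right) - 756} = \frac{1}{158 - 756} = \frac{1}{-598} = - \frac{1}{598}$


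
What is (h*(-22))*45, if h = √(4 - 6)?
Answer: -990*I*√2 ≈ -1400.1*I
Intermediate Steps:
h = I*√2 (h = √(-2) = I*√2 ≈ 1.4142*I)
(h*(-22))*45 = ((I*√2)*(-22))*45 = -22*I*√2*45 = -990*I*√2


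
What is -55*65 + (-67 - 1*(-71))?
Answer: -3571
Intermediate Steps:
-55*65 + (-67 - 1*(-71)) = -3575 + (-67 + 71) = -3575 + 4 = -3571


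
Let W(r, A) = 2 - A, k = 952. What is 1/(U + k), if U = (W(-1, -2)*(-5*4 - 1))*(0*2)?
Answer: 1/952 ≈ 0.0010504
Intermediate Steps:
U = 0 (U = ((2 - 1*(-2))*(-5*4 - 1))*(0*2) = ((2 + 2)*(-20 - 1))*0 = (4*(-21))*0 = -84*0 = 0)
1/(U + k) = 1/(0 + 952) = 1/952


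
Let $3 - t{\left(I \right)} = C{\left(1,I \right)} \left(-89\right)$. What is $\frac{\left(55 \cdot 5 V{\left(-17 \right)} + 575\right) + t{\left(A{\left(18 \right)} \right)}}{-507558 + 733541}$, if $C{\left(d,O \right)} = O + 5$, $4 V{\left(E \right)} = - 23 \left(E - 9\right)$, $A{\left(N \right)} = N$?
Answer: $\frac{87475}{451966} \approx 0.19354$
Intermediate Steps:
$V{\left(E \right)} = \frac{207}{4} - \frac{23 E}{4}$ ($V{\left(E \right)} = \frac{\left(-23\right) \left(E - 9\right)}{4} = \frac{\left(-23\right) \left(-9 + E\right)}{4} = \frac{207 - 23 E}{4} = \frac{207}{4} - \frac{23 E}{4}$)
$C{\left(d,O \right)} = 5 + O$
$t{\left(I \right)} = 448 + 89 I$ ($t{\left(I \right)} = 3 - \left(5 + I\right) \left(-89\right) = 3 - \left(-445 - 89 I\right) = 3 + \left(445 + 89 I\right) = 448 + 89 I$)
$\frac{\left(55 \cdot 5 V{\left(-17 \right)} + 575\right) + t{\left(A{\left(18 \right)} \right)}}{-507558 + 733541} = \frac{\left(55 \cdot 5 \left(\frac{207}{4} - - \frac{391}{4}\right) + 575\right) + \left(448 + 89 \cdot 18\right)}{-507558 + 733541} = \frac{\left(275 \left(\frac{207}{4} + \frac{391}{4}\right) + 575\right) + \left(448 + 1602\right)}{225983} = \left(\left(275 \cdot \frac{299}{2} + 575\right) + 2050\right) \frac{1}{225983} = \left(\left(\frac{82225}{2} + 575\right) + 2050\right) \frac{1}{225983} = \left(\frac{83375}{2} + 2050\right) \frac{1}{225983} = \frac{87475}{2} \cdot \frac{1}{225983} = \frac{87475}{451966}$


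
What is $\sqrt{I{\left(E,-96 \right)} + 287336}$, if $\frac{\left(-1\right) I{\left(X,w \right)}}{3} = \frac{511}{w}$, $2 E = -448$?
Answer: $\frac{\sqrt{18390526}}{8} \approx 536.05$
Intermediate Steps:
$E = -224$ ($E = \frac{1}{2} \left(-448\right) = -224$)
$I{\left(X,w \right)} = - \frac{1533}{w}$ ($I{\left(X,w \right)} = - 3 \frac{511}{w} = - \frac{1533}{w}$)
$\sqrt{I{\left(E,-96 \right)} + 287336} = \sqrt{- \frac{1533}{-96} + 287336} = \sqrt{\left(-1533\right) \left(- \frac{1}{96}\right) + 287336} = \sqrt{\frac{511}{32} + 287336} = \sqrt{\frac{9195263}{32}} = \frac{\sqrt{18390526}}{8}$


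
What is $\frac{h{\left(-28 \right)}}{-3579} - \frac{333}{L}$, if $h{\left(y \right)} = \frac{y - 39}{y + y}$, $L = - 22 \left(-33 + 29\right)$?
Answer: $- \frac{4171693}{1102332} \approx -3.7844$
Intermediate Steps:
$L = 88$ ($L = \left(-22\right) \left(-4\right) = 88$)
$h{\left(y \right)} = \frac{-39 + y}{2 y}$
$\frac{h{\left(-28 \right)}}{-3579} - \frac{333}{L} = \frac{\frac{1}{2} \frac{1}{-28} \left(-39 - 28\right)}{-3579} - \frac{333}{88} = \frac{1}{2} \left(- \frac{1}{28}\right) \left(-67\right) \left(- \frac{1}{3579}\right) - \frac{333}{88} = \frac{67}{56} \left(- \frac{1}{3579}\right) - \frac{333}{88} = - \frac{67}{200424} - \frac{333}{88} = - \frac{4171693}{1102332}$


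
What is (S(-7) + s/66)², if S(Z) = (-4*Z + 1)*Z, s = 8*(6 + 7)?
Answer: 44182609/1089 ≈ 40572.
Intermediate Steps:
s = 104 (s = 8*13 = 104)
S(Z) = Z*(1 - 4*Z) (S(Z) = (1 - 4*Z)*Z = Z*(1 - 4*Z))
(S(-7) + s/66)² = (-7*(1 - 4*(-7)) + 104/66)² = (-7*(1 + 28) + 104*(1/66))² = (-7*29 + 52/33)² = (-203 + 52/33)² = (-6647/33)² = 44182609/1089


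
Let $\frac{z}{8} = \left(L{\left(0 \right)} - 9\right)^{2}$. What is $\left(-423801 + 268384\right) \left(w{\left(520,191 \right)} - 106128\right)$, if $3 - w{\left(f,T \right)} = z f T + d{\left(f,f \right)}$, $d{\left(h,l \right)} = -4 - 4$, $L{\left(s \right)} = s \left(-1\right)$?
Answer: $10019031038909$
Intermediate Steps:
$L{\left(s \right)} = - s$
$d{\left(h,l \right)} = -8$ ($d{\left(h,l \right)} = -4 - 4 = -8$)
$z = 648$ ($z = 8 \left(\left(-1\right) 0 - 9\right)^{2} = 8 \left(0 - 9\right)^{2} = 8 \left(-9\right)^{2} = 8 \cdot 81 = 648$)
$w{\left(f,T \right)} = 11 - 648 T f$ ($w{\left(f,T \right)} = 3 - \left(648 f T - 8\right) = 3 - \left(648 T f - 8\right) = 3 - \left(-8 + 648 T f\right) = 11 - 648 T f$)
$\left(-423801 + 268384\right) \left(w{\left(520,191 \right)} - 106128\right) = \left(-423801 + 268384\right) \left(\left(11 - 123768 \cdot 520\right) - 106128\right) = - 155417 \left(\left(11 - 64359360\right) - 106128\right) = - 155417 \left(-64359349 - 106128\right) = \left(-155417\right) \left(-64465477\right) = 10019031038909$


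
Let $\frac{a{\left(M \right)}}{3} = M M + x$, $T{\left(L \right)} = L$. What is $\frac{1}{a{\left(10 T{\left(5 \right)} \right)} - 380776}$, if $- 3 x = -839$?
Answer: $- \frac{1}{372437} \approx -2.685 \cdot 10^{-6}$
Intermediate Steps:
$x = \frac{839}{3}$ ($x = \left(- \frac{1}{3}\right) \left(-839\right) = \frac{839}{3} \approx 279.67$)
$a{\left(M \right)} = 839 + 3 M^{2}$ ($a{\left(M \right)} = 3 \left(M M + \frac{839}{3}\right) = 3 \left(M^{2} + \frac{839}{3}\right) = 3 \left(\frac{839}{3} + M^{2}\right) = 839 + 3 M^{2}$)
$\frac{1}{a{\left(10 T{\left(5 \right)} \right)} - 380776} = \frac{1}{\left(839 + 3 \left(10 \cdot 5\right)^{2}\right) - 380776} = \frac{1}{\left(839 + 3 \cdot 50^{2}\right) - 380776} = \frac{1}{\left(839 + 3 \cdot 2500\right) - 380776} = \frac{1}{\left(839 + 7500\right) - 380776} = \frac{1}{8339 - 380776} = \frac{1}{-372437} = - \frac{1}{372437}$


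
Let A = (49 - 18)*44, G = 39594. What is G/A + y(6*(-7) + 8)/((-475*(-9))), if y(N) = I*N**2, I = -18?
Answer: 7826791/323950 ≈ 24.160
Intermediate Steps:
A = 1364 (A = 31*44 = 1364)
y(N) = -18*N**2
G/A + y(6*(-7) + 8)/((-475*(-9))) = 39594/1364 + (-18*(6*(-7) + 8)**2)/((-475*(-9))) = 39594*(1/1364) - 18*(-42 + 8)**2/4275 = 19797/682 - 18*(-34)**2*(1/4275) = 19797/682 - 18*1156*(1/4275) = 19797/682 - 20808*1/4275 = 19797/682 - 2312/475 = 7826791/323950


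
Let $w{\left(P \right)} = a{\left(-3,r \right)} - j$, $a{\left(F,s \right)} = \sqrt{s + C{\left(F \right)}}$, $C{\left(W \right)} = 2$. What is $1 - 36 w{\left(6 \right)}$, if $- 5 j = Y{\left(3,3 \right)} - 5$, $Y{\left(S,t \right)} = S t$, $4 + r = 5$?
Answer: $- \frac{139}{5} - 36 \sqrt{3} \approx -90.154$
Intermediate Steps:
$r = 1$ ($r = -4 + 5 = 1$)
$a{\left(F,s \right)} = \sqrt{2 + s}$ ($a{\left(F,s \right)} = \sqrt{s + 2} = \sqrt{2 + s}$)
$j = - \frac{4}{5}$ ($j = - \frac{3 \cdot 3 - 5}{5} = - \frac{9 - 5}{5} = \left(- \frac{1}{5}\right) 4 = - \frac{4}{5} \approx -0.8$)
$w{\left(P \right)} = \frac{4}{5} + \sqrt{3}$ ($w{\left(P \right)} = \sqrt{2 + 1} - - \frac{4}{5} = \sqrt{3} + \frac{4}{5} = \frac{4}{5} + \sqrt{3}$)
$1 - 36 w{\left(6 \right)} = 1 - 36 \left(\frac{4}{5} + \sqrt{3}\right) = 1 - \left(\frac{144}{5} + 36 \sqrt{3}\right) = - \frac{139}{5} - 36 \sqrt{3}$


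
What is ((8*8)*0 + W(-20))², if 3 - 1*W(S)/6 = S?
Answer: 19044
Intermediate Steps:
W(S) = 18 - 6*S
((8*8)*0 + W(-20))² = ((8*8)*0 + (18 - 6*(-20)))² = (64*0 + (18 + 120))² = (0 + 138)² = 138² = 19044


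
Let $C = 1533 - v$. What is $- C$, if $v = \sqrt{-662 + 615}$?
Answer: $-1533 + i \sqrt{47} \approx -1533.0 + 6.8557 i$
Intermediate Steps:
$v = i \sqrt{47}$ ($v = \sqrt{-47} = i \sqrt{47} \approx 6.8557 i$)
$C = 1533 - i \sqrt{47} \approx 1533.0 - 6.8557 i$
$- C = - (1533 - i \sqrt{47}) = -1533 + i \sqrt{47}$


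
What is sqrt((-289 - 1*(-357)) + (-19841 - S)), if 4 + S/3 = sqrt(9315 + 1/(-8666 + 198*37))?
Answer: sqrt(-8870712900 - 2010*sqrt(4181503165))/670 ≈ 141.6*I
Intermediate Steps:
S = -12 + 3*sqrt(4181503165)/670 (S = -12 + 3*sqrt(9315 + 1/(-8666 + 198*37)) = -12 + 3*sqrt(9315 + 1/(-8666 + 7326)) = -12 + 3*sqrt(9315 + 1/(-1340)) = -12 + 3*sqrt(9315 - 1/1340) = -12 + 3*sqrt(12482099/1340) = -12 + 3*(sqrt(4181503165)/670) = -12 + 3*sqrt(4181503165)/670 ≈ 277.54)
sqrt((-289 - 1*(-357)) + (-19841 - S)) = sqrt((-289 - 1*(-357)) + (-19841 - (-12 + 3*sqrt(4181503165)/670))) = sqrt((-289 + 357) + (-19841 + (12 - 3*sqrt(4181503165)/670))) = sqrt(68 + (-19829 - 3*sqrt(4181503165)/670)) = sqrt(-19761 - 3*sqrt(4181503165)/670)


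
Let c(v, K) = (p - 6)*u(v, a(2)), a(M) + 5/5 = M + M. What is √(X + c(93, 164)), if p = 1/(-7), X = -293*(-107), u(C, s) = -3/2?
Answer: √6146602/14 ≈ 177.09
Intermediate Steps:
a(M) = -1 + 2*M (a(M) = -1 + (M + M) = -1 + 2*M)
u(C, s) = -3/2 (u(C, s) = -3*½ = -3/2)
X = 31351
p = -⅐ ≈ -0.14286
c(v, K) = 129/14 (c(v, K) = (-⅐ - 6)*(-3/2) = -43/7*(-3/2) = 129/14)
√(X + c(93, 164)) = √(31351 + 129/14) = √(439043/14) = √6146602/14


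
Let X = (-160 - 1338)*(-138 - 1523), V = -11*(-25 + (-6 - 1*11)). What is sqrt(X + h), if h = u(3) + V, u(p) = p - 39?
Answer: 2*sqrt(622151) ≈ 1577.5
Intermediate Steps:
V = 462 (V = -11*(-25 + (-6 - 11)) = -11*(-25 - 17) = -11*(-42) = 462)
u(p) = -39 + p
h = 426 (h = (-39 + 3) + 462 = -36 + 462 = 426)
X = 2488178 (X = -1498*(-1661) = 2488178)
sqrt(X + h) = sqrt(2488178 + 426) = sqrt(2488604) = 2*sqrt(622151)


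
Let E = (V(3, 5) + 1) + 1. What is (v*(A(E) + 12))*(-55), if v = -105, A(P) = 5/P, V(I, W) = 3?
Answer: 75075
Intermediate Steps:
E = 5 (E = (3 + 1) + 1 = 4 + 1 = 5)
(v*(A(E) + 12))*(-55) = -105*(5/5 + 12)*(-55) = -105*(5*(⅕) + 12)*(-55) = -105*(1 + 12)*(-55) = -105*13*(-55) = -1365*(-55) = 75075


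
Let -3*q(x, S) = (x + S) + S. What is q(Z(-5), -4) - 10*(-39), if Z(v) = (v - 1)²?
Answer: 1142/3 ≈ 380.67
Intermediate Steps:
Z(v) = (-1 + v)²
q(x, S) = -2*S/3 - x/3 (q(x, S) = -((x + S) + S)/3 = -((S + x) + S)/3 = -(x + 2*S)/3 = -2*S/3 - x/3)
q(Z(-5), -4) - 10*(-39) = (-⅔*(-4) - (-1 - 5)²/3) - 10*(-39) = (8/3 - ⅓*(-6)²) + 390 = (8/3 - ⅓*36) + 390 = (8/3 - 12) + 390 = -28/3 + 390 = 1142/3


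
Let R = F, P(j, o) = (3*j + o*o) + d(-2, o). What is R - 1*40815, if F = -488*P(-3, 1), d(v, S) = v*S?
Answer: -35935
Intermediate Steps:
d(v, S) = S*v
P(j, o) = o**2 - 2*o + 3*j (P(j, o) = (3*j + o*o) + o*(-2) = (3*j + o**2) - 2*o = (o**2 + 3*j) - 2*o = o**2 - 2*o + 3*j)
F = 4880 (F = -488*(1**2 - 2*1 + 3*(-3)) = -488*(1 - 2 - 9) = -488*(-10) = 4880)
R = 4880
R - 1*40815 = 4880 - 1*40815 = 4880 - 40815 = -35935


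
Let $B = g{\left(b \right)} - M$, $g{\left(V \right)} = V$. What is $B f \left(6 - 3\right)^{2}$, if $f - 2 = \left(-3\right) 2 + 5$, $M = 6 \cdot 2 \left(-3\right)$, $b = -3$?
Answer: $297$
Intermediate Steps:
$M = -36$ ($M = 12 \left(-3\right) = -36$)
$B = 33$ ($B = -3 - -36 = -3 + 36 = 33$)
$f = 1$ ($f = 2 + \left(\left(-3\right) 2 + 5\right) = 2 + \left(-6 + 5\right) = 2 - 1 = 1$)
$B f \left(6 - 3\right)^{2} = 33 \cdot 1 \left(6 - 3\right)^{2} = 33 \cdot 3^{2} = 33 \cdot 9 = 297$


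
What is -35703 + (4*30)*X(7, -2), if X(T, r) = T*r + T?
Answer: -36543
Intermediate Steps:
X(T, r) = T + T*r
-35703 + (4*30)*X(7, -2) = -35703 + (4*30)*(7*(1 - 2)) = -35703 + 120*(7*(-1)) = -35703 + 120*(-7) = -35703 - 840 = -36543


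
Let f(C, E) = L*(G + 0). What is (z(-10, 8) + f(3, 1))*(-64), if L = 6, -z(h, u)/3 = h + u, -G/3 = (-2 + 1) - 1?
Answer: -2688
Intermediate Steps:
G = 6 (G = -3*((-2 + 1) - 1) = -3*(-1 - 1) = -3*(-2) = 6)
z(h, u) = -3*h - 3*u (z(h, u) = -3*(h + u) = -3*h - 3*u)
f(C, E) = 36 (f(C, E) = 6*(6 + 0) = 6*6 = 36)
(z(-10, 8) + f(3, 1))*(-64) = ((-3*(-10) - 3*8) + 36)*(-64) = ((30 - 24) + 36)*(-64) = (6 + 36)*(-64) = 42*(-64) = -2688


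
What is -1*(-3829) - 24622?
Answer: -20793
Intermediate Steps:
-1*(-3829) - 24622 = 3829 - 24622 = -20793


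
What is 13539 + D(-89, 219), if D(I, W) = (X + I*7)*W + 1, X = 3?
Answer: -122240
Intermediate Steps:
D(I, W) = 1 + W*(3 + 7*I) (D(I, W) = (3 + I*7)*W + 1 = (3 + 7*I)*W + 1 = W*(3 + 7*I) + 1 = 1 + W*(3 + 7*I))
13539 + D(-89, 219) = 13539 + (1 + 3*219 + 7*(-89)*219) = 13539 + (1 + 657 - 136437) = 13539 - 135779 = -122240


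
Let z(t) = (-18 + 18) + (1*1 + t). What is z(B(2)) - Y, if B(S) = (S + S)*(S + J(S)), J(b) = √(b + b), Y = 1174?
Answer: -1157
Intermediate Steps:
J(b) = √2*√b (J(b) = √(2*b) = √2*√b)
B(S) = 2*S*(S + √2*√S) (B(S) = (S + S)*(S + √2*√S) = (2*S)*(S + √2*√S) = 2*S*(S + √2*√S))
z(t) = 1 + t (z(t) = 0 + (1 + t) = 1 + t)
z(B(2)) - Y = (1 + 2*2*(2 + √2*√2)) - 1*1174 = (1 + 2*2*(2 + 2)) - 1174 = (1 + 2*2*4) - 1174 = (1 + 16) - 1174 = 17 - 1174 = -1157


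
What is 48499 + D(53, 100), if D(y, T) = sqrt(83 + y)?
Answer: 48499 + 2*sqrt(34) ≈ 48511.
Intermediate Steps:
48499 + D(53, 100) = 48499 + sqrt(83 + 53) = 48499 + sqrt(136) = 48499 + 2*sqrt(34)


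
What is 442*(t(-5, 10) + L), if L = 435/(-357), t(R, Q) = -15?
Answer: -50180/7 ≈ -7168.6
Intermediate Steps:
L = -145/119 (L = 435*(-1/357) = -145/119 ≈ -1.2185)
442*(t(-5, 10) + L) = 442*(-15 - 145/119) = 442*(-1930/119) = -50180/7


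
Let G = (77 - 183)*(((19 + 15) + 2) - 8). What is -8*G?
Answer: 23744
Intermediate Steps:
G = -2968 (G = -106*((34 + 2) - 8) = -106*(36 - 8) = -106*28 = -2968)
-8*G = -8*(-2968) = 23744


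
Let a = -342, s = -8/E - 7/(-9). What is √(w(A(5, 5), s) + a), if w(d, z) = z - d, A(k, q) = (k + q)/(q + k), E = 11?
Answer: 4*I*√23342/33 ≈ 18.519*I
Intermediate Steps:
A(k, q) = 1 (A(k, q) = (k + q)/(k + q) = 1)
s = 5/99 (s = -8/11 - 7/(-9) = -8*1/11 - 7*(-⅑) = -8/11 + 7/9 = 5/99 ≈ 0.050505)
√(w(A(5, 5), s) + a) = √((5/99 - 1*1) - 342) = √((5/99 - 1) - 342) = √(-94/99 - 342) = √(-33952/99) = 4*I*√23342/33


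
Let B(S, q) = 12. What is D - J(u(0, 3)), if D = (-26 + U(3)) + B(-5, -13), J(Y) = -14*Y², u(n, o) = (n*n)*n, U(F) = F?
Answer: -11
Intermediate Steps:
u(n, o) = n³ (u(n, o) = n²*n = n³)
D = -11 (D = (-26 + 3) + 12 = -23 + 12 = -11)
D - J(u(0, 3)) = -11 - (-14)*(0³)² = -11 - (-14)*0² = -11 - (-14)*0 = -11 - 1*0 = -11 + 0 = -11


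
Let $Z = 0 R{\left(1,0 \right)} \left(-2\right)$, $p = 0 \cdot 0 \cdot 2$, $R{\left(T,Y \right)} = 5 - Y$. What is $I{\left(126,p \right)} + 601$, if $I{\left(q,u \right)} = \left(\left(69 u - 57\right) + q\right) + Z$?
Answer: $670$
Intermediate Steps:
$p = 0$ ($p = 0 \cdot 2 = 0$)
$Z = 0$ ($Z = 0 \left(5 - 0\right) \left(-2\right) = 0 \left(5 + 0\right) \left(-2\right) = 0 \cdot 5 \left(-2\right) = 0 \left(-2\right) = 0$)
$I{\left(q,u \right)} = -57 + q + 69 u$ ($I{\left(q,u \right)} = \left(\left(69 u - 57\right) + q\right) + 0 = \left(\left(-57 + 69 u\right) + q\right) + 0 = \left(-57 + q + 69 u\right) + 0 = -57 + q + 69 u$)
$I{\left(126,p \right)} + 601 = \left(-57 + 126 + 69 \cdot 0\right) + 601 = \left(-57 + 126 + 0\right) + 601 = 69 + 601 = 670$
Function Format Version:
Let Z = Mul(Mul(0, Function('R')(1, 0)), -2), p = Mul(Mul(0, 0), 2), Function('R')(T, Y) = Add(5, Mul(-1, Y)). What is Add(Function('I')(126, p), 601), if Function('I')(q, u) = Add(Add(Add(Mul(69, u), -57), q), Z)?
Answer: 670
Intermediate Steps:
p = 0 (p = Mul(0, 2) = 0)
Z = 0 (Z = Mul(Mul(0, Add(5, Mul(-1, 0))), -2) = Mul(Mul(0, Add(5, 0)), -2) = Mul(Mul(0, 5), -2) = Mul(0, -2) = 0)
Function('I')(q, u) = Add(-57, q, Mul(69, u)) (Function('I')(q, u) = Add(Add(Add(Mul(69, u), -57), q), 0) = Add(Add(Add(-57, Mul(69, u)), q), 0) = Add(Add(-57, q, Mul(69, u)), 0) = Add(-57, q, Mul(69, u)))
Add(Function('I')(126, p), 601) = Add(Add(-57, 126, Mul(69, 0)), 601) = Add(Add(-57, 126, 0), 601) = Add(69, 601) = 670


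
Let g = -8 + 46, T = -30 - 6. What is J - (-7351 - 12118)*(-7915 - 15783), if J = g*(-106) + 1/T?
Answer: -16609694041/36 ≈ -4.6138e+8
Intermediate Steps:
T = -36
g = 38
J = -145009/36 (J = 38*(-106) + 1/(-36) = -4028 - 1/36 = -145009/36 ≈ -4028.0)
J - (-7351 - 12118)*(-7915 - 15783) = -145009/36 - (-7351 - 12118)*(-7915 - 15783) = -145009/36 - (-19469)*(-23698) = -145009/36 - 1*461376362 = -145009/36 - 461376362 = -16609694041/36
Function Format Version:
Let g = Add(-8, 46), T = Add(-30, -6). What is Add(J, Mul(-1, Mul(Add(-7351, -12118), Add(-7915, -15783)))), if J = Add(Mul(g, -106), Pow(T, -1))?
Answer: Rational(-16609694041, 36) ≈ -4.6138e+8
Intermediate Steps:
T = -36
g = 38
J = Rational(-145009, 36) (J = Add(Mul(38, -106), Pow(-36, -1)) = Add(-4028, Rational(-1, 36)) = Rational(-145009, 36) ≈ -4028.0)
Add(J, Mul(-1, Mul(Add(-7351, -12118), Add(-7915, -15783)))) = Add(Rational(-145009, 36), Mul(-1, Mul(Add(-7351, -12118), Add(-7915, -15783)))) = Add(Rational(-145009, 36), Mul(-1, Mul(-19469, -23698))) = Add(Rational(-145009, 36), Mul(-1, 461376362)) = Add(Rational(-145009, 36), -461376362) = Rational(-16609694041, 36)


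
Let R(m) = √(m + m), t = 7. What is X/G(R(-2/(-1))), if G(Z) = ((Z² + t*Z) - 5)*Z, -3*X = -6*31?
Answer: 31/13 ≈ 2.3846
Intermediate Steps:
R(m) = √2*√m (R(m) = √(2*m) = √2*√m)
X = 62 (X = -(-2)*31 = -⅓*(-186) = 62)
G(Z) = Z*(-5 + Z² + 7*Z) (G(Z) = ((Z² + 7*Z) - 5)*Z = (-5 + Z² + 7*Z)*Z = Z*(-5 + Z² + 7*Z))
X/G(R(-2/(-1))) = 62/(((√2*√(-2/(-1)))*(-5 + (√2*√(-2/(-1)))² + 7*(√2*√(-2/(-1)))))) = 62/(((√2*√(-2*(-1)))*(-5 + (√2*√(-2*(-1)))² + 7*(√2*√(-2*(-1)))))) = 62/(((√2*√2)*(-5 + (√2*√2)² + 7*(√2*√2)))) = 62/((2*(-5 + 2² + 7*2))) = 62/((2*(-5 + 4 + 14))) = 62/((2*13)) = 62/26 = 62*(1/26) = 31/13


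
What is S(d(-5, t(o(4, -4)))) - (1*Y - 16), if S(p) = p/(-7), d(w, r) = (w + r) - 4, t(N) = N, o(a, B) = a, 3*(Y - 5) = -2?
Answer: 260/21 ≈ 12.381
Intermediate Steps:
Y = 13/3 (Y = 5 + (⅓)*(-2) = 5 - ⅔ = 13/3 ≈ 4.3333)
d(w, r) = -4 + r + w (d(w, r) = (r + w) - 4 = -4 + r + w)
S(p) = -p/7 (S(p) = p*(-⅐) = -p/7)
S(d(-5, t(o(4, -4)))) - (1*Y - 16) = -(-4 + 4 - 5)/7 - (1*(13/3) - 16) = -⅐*(-5) - (13/3 - 16) = 5/7 - 1*(-35/3) = 5/7 + 35/3 = 260/21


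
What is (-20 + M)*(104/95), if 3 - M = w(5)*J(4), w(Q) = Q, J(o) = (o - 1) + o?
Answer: -5408/95 ≈ -56.926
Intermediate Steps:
J(o) = -1 + 2*o (J(o) = (-1 + o) + o = -1 + 2*o)
M = -32 (M = 3 - 5*(-1 + 2*4) = 3 - 5*(-1 + 8) = 3 - 5*7 = 3 - 1*35 = 3 - 35 = -32)
(-20 + M)*(104/95) = (-20 - 32)*(104/95) = -5408/95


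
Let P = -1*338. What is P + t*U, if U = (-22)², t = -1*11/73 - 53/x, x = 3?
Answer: -1962590/219 ≈ -8961.6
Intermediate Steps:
t = -3902/219 (t = -1*11/73 - 53/3 = -11*1/73 - 53*⅓ = -11/73 - 53/3 = -3902/219 ≈ -17.817)
U = 484
P = -338
P + t*U = -338 - 3902/219*484 = -338 - 1888568/219 = -1962590/219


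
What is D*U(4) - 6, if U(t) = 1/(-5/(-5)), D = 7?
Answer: 1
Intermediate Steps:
U(t) = 1 (U(t) = 1/(-5*(-⅕)) = 1/1 = 1)
D*U(4) - 6 = 7*1 - 6 = 7 - 6 = 1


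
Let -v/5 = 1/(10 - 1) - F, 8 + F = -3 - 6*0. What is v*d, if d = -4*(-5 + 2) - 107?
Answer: 47500/9 ≈ 5277.8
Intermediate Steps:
F = -11 (F = -8 + (-3 - 6*0) = -8 + (-3 - 1*0) = -8 + (-3 + 0) = -8 - 3 = -11)
d = -95 (d = -4*(-3) - 107 = 12 - 107 = -95)
v = -500/9 (v = -5*(1/(10 - 1) - 1*(-11)) = -5*(1/9 + 11) = -5*100/9 = -500/9 ≈ -55.556)
v*d = -500/9*(-95) = 47500/9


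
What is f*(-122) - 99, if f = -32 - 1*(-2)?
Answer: 3561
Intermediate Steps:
f = -30 (f = -32 + 2 = -30)
f*(-122) - 99 = -30*(-122) - 99 = 3660 - 99 = 3561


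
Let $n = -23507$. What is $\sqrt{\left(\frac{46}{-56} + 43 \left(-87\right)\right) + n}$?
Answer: $\frac{i \sqrt{5340769}}{14} \approx 165.07 i$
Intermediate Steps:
$\sqrt{\left(\frac{46}{-56} + 43 \left(-87\right)\right) + n} = \sqrt{\left(\frac{46}{-56} + 43 \left(-87\right)\right) - 23507} = \sqrt{\left(46 \left(- \frac{1}{56}\right) - 3741\right) - 23507} = \sqrt{\left(- \frac{23}{28} - 3741\right) - 23507} = \sqrt{- \frac{104771}{28} - 23507} = \sqrt{- \frac{762967}{28}} = \frac{i \sqrt{5340769}}{14}$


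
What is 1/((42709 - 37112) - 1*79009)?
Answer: -1/73412 ≈ -1.3622e-5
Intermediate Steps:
1/((42709 - 37112) - 1*79009) = 1/(5597 - 79009) = 1/(-73412) = -1/73412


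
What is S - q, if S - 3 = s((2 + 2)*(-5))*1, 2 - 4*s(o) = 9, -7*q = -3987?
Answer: -15913/28 ≈ -568.32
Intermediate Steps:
q = 3987/7 (q = -⅐*(-3987) = 3987/7 ≈ 569.57)
s(o) = -7/4 (s(o) = ½ - ¼*9 = ½ - 9/4 = -7/4)
S = 5/4 (S = 3 - 7/4*1 = 3 - 7/4 = 5/4 ≈ 1.2500)
S - q = 5/4 - 1*3987/7 = 5/4 - 3987/7 = -15913/28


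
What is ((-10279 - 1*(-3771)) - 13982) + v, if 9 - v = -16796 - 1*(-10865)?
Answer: -14550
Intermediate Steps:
v = 5940 (v = 9 - (-16796 - 1*(-10865)) = 9 - (-16796 + 10865) = 9 - 1*(-5931) = 9 + 5931 = 5940)
((-10279 - 1*(-3771)) - 13982) + v = ((-10279 - 1*(-3771)) - 13982) + 5940 = ((-10279 + 3771) - 13982) + 5940 = (-6508 - 13982) + 5940 = -20490 + 5940 = -14550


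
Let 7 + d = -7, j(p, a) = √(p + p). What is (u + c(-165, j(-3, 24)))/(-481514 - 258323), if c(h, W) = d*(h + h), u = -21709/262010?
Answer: -1210464491/193844692370 ≈ -0.0062445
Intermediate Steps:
j(p, a) = √2*√p (j(p, a) = √(2*p) = √2*√p)
d = -14 (d = -7 - 7 = -14)
u = -21709/262010 (u = -21709*1/262010 = -21709/262010 ≈ -0.082856)
c(h, W) = -28*h (c(h, W) = -14*(h + h) = -28*h)
(u + c(-165, j(-3, 24)))/(-481514 - 258323) = (-21709/262010 - 28*(-165))/(-481514 - 258323) = (-21709/262010 + 4620)/(-739837) = (1210464491/262010)*(-1/739837) = -1210464491/193844692370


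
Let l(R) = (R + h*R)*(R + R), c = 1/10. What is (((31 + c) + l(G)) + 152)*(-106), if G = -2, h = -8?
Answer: -67363/5 ≈ -13473.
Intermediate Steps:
c = ⅒ ≈ 0.10000
l(R) = -14*R² (l(R) = (R - 8*R)*(R + R) = (-7*R)*(2*R) = -14*R²)
(((31 + c) + l(G)) + 152)*(-106) = (((31 + ⅒) - 14*(-2)²) + 152)*(-106) = ((311/10 - 14*4) + 152)*(-106) = ((311/10 - 56) + 152)*(-106) = (-249/10 + 152)*(-106) = (1271/10)*(-106) = -67363/5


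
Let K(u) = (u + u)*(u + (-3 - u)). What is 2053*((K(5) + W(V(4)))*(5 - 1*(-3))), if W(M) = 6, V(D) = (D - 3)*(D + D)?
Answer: -394176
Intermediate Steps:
V(D) = 2*D*(-3 + D) (V(D) = (-3 + D)*(2*D) = 2*D*(-3 + D))
K(u) = -6*u (K(u) = (2*u)*(-3) = -6*u)
2053*((K(5) + W(V(4)))*(5 - 1*(-3))) = 2053*((-6*5 + 6)*(5 - 1*(-3))) = 2053*((-30 + 6)*(5 + 3)) = 2053*(-24*8) = 2053*(-192) = -394176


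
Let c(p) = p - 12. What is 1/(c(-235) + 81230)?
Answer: 1/80983 ≈ 1.2348e-5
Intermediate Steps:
c(p) = -12 + p
1/(c(-235) + 81230) = 1/((-12 - 235) + 81230) = 1/(-247 + 81230) = 1/80983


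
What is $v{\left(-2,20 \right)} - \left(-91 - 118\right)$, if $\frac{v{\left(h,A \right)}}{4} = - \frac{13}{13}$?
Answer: $205$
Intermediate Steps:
$v{\left(h,A \right)} = -4$ ($v{\left(h,A \right)} = 4 \left(- \frac{13}{13}\right) = 4 \left(\left(-13\right) \frac{1}{13}\right) = 4 \left(-1\right) = -4$)
$v{\left(-2,20 \right)} - \left(-91 - 118\right) = -4 - \left(-91 - 118\right) = -4 - -209 = -4 + 209 = 205$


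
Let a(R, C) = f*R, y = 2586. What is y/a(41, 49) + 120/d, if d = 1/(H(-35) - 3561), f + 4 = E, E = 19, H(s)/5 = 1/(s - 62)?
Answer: -8497297586/19885 ≈ -4.2732e+5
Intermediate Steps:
H(s) = 5/(-62 + s) (H(s) = 5/(s - 62) = 5/(-62 + s))
f = 15 (f = -4 + 19 = 15)
d = -97/345422 (d = 1/(5/(-62 - 35) - 3561) = 1/(5/(-97) - 3561) = 1/(5*(-1/97) - 3561) = 1/(-5/97 - 3561) = 1/(-345422/97) = -97/345422 ≈ -0.00028082)
a(R, C) = 15*R
y/a(41, 49) + 120/d = 2586/((15*41)) + 120/(-97/345422) = 2586/615 + 120*(-345422/97) = 2586*(1/615) - 41450640/97 = 862/205 - 41450640/97 = -8497297586/19885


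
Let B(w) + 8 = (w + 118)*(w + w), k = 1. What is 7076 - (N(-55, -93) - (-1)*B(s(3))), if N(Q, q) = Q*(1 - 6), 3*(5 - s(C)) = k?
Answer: 50977/9 ≈ 5664.1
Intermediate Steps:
s(C) = 14/3 (s(C) = 5 - 1/3*1 = 5 - 1/3 = 14/3)
B(w) = -8 + 2*w*(118 + w) (B(w) = -8 + (w + 118)*(w + w) = -8 + (118 + w)*(2*w) = -8 + 2*w*(118 + w))
N(Q, q) = -5*Q (N(Q, q) = Q*(-5) = -5*Q)
7076 - (N(-55, -93) - (-1)*B(s(3))) = 7076 - (-5*(-55) - (-1)*(-8 + 2*(14/3)**2 + 236*(14/3))) = 7076 - (275 - (-1)*(-8 + 2*(196/9) + 3304/3)) = 7076 - (275 - (-1)*(-8 + 392/9 + 3304/3)) = 7076 - (275 - (-1)*10232/9) = 7076 - (275 - 1*(-10232/9)) = 7076 - (275 + 10232/9) = 7076 - 1*12707/9 = 7076 - 12707/9 = 50977/9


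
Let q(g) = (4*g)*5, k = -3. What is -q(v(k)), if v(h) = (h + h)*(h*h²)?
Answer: -3240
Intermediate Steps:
v(h) = 2*h⁴ (v(h) = (2*h)*h³ = 2*h⁴)
q(g) = 20*g
-q(v(k)) = -20*2*(-3)⁴ = -20*2*81 = -20*162 = -1*3240 = -3240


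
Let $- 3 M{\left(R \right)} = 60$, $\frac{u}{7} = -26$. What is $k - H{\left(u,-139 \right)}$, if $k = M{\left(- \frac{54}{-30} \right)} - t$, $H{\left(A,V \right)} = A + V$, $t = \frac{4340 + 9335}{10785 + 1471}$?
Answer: $\frac{3675381}{12256} \approx 299.88$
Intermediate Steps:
$t = \frac{13675}{12256} \approx 1.1158$
$u = -182$ ($u = 7 \left(-26\right) = -182$)
$M{\left(R \right)} = -20$ ($M{\left(R \right)} = \left(- \frac{1}{3}\right) 60 = -20$)
$k = - \frac{258795}{12256}$ ($k = -20 - \frac{13675}{12256} = - \frac{258795}{12256} \approx -21.116$)
$k - H{\left(u,-139 \right)} = - \frac{258795}{12256} - \left(-182 - 139\right) = - \frac{258795}{12256} - -321 = - \frac{258795}{12256} + 321 = \frac{3675381}{12256}$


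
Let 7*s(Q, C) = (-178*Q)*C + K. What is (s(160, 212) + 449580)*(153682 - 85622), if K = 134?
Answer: -28104560280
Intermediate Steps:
s(Q, C) = 134/7 - 178*C*Q/7 (s(Q, C) = ((-178*Q)*C + 134)/7 = (-178*C*Q + 134)/7 = (134 - 178*C*Q)/7 = 134/7 - 178*C*Q/7)
(s(160, 212) + 449580)*(153682 - 85622) = ((134/7 - 178/7*212*160) + 449580)*(153682 - 85622) = ((134/7 - 6037760/7) + 449580)*68060 = (-862518 + 449580)*68060 = -412938*68060 = -28104560280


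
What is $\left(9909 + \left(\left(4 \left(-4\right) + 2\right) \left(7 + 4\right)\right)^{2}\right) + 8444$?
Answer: $42069$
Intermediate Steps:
$\left(9909 + \left(\left(4 \left(-4\right) + 2\right) \left(7 + 4\right)\right)^{2}\right) + 8444 = \left(9909 + \left(\left(-16 + 2\right) 11\right)^{2}\right) + 8444 = \left(9909 + \left(\left(-14\right) 11\right)^{2}\right) + 8444 = \left(9909 + \left(-154\right)^{2}\right) + 8444 = \left(9909 + 23716\right) + 8444 = 33625 + 8444 = 42069$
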